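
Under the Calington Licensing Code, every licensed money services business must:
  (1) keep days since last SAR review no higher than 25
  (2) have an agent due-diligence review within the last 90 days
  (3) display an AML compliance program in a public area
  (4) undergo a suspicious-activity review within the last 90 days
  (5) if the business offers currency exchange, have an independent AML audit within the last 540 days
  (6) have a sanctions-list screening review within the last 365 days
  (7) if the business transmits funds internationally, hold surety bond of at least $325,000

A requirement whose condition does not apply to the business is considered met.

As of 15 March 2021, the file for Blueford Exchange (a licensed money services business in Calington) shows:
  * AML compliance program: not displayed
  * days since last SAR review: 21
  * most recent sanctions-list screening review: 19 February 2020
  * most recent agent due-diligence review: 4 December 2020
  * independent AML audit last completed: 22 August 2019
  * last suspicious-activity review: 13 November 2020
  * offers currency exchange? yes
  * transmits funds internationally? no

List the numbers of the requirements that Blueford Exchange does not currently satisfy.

1. days since last SAR review 21 ≤ 25 → met
2. agent due-diligence review 101 days ago vs limit 90 → not met
3. AML compliance program absent → not met
4. suspicious-activity review 122 days ago vs limit 90 → not met
5. condition 'offers currency exchange' holds; independent AML audit 571 days ago vs limit 540 → not met
6. sanctions-list screening review 390 days ago vs limit 365 → not met
7. condition 'transmits funds internationally' does not hold → requirement n/a → met
Not met: 2, 3, 4, 5, 6

2, 3, 4, 5, 6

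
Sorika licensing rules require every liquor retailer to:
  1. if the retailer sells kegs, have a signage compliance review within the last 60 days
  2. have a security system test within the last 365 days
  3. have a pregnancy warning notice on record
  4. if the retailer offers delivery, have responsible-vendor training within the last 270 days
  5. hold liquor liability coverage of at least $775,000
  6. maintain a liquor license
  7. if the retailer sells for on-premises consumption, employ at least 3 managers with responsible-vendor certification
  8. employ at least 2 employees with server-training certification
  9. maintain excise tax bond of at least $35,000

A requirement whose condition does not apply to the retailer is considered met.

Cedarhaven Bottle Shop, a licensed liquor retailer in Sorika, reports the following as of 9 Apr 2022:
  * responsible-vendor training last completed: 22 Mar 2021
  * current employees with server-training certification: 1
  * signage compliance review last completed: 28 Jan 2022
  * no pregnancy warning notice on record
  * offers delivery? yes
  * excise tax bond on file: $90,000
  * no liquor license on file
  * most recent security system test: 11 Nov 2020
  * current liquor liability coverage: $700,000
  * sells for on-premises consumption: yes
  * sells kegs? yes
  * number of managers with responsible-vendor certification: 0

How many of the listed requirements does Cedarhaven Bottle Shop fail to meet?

1. condition 'sells kegs' holds; signage compliance review 71 days ago vs limit 60 → not met
2. security system test 514 days ago vs limit 365 → not met
3. pregnancy warning notice absent → not met
4. condition 'offers delivery' holds; responsible-vendor training 383 days ago vs limit 270 → not met
5. liquor liability coverage $700,000 < $775,000 → not met
6. liquor license absent → not met
7. condition 'sells for on-premises consumption' holds; managers with responsible-vendor certification 0 < 3 → not met
8. employees with server-training certification 1 < 2 → not met
9. excise tax bond $90,000 ≥ $35,000 → met
Not met: 8 of 9

8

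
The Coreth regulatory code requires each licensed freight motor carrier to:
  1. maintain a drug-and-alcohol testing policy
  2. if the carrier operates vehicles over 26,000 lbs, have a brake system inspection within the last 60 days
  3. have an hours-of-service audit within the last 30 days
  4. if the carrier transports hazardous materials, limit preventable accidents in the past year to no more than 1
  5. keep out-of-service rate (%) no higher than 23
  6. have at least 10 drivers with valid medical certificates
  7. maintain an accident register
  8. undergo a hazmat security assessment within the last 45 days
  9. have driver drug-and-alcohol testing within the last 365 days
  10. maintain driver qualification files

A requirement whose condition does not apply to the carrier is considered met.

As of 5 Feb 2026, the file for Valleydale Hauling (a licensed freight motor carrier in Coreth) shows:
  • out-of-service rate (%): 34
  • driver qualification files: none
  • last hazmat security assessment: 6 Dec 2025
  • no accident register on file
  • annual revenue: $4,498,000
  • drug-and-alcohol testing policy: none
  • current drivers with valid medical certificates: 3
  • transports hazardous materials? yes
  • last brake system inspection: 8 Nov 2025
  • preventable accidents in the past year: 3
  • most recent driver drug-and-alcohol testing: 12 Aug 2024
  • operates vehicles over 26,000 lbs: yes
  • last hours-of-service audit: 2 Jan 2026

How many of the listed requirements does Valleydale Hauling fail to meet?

1. drug-and-alcohol testing policy absent → not met
2. condition 'operates vehicles over 26,000 lbs' holds; brake system inspection 89 days ago vs limit 60 → not met
3. hours-of-service audit 34 days ago vs limit 30 → not met
4. condition 'transports hazardous materials' holds; preventable accidents in the past year 3 > 1 → not met
5. out-of-service rate (%) 34 > 23 → not met
6. drivers with valid medical certificates 3 < 10 → not met
7. accident register absent → not met
8. hazmat security assessment 61 days ago vs limit 45 → not met
9. driver drug-and-alcohol testing 542 days ago vs limit 365 → not met
10. driver qualification files absent → not met
Not met: 10 of 10

10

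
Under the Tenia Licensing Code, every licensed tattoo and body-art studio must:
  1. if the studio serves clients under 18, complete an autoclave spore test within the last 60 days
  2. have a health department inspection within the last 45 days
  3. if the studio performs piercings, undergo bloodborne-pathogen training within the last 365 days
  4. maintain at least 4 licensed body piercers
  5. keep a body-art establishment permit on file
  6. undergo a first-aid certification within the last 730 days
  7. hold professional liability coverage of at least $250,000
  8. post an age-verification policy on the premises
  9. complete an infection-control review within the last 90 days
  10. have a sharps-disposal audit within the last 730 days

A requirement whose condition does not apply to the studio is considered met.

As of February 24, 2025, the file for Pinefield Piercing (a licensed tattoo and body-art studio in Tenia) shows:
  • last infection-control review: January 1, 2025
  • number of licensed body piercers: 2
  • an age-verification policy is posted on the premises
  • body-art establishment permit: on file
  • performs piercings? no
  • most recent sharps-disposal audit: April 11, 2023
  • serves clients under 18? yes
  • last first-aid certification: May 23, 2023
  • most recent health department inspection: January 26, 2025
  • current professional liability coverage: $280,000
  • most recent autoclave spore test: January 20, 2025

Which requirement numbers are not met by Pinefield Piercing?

1. condition 'serves clients under 18' holds; autoclave spore test 35 days ago vs limit 60 → met
2. health department inspection 29 days ago vs limit 45 → met
3. condition 'performs piercings' does not hold → requirement n/a → met
4. licensed body piercers 2 < 4 → not met
5. body-art establishment permit present → met
6. first-aid certification 643 days ago vs limit 730 → met
7. professional liability coverage $280,000 ≥ $250,000 → met
8. age-verification policy present → met
9. infection-control review 54 days ago vs limit 90 → met
10. sharps-disposal audit 685 days ago vs limit 730 → met
Not met: 4

4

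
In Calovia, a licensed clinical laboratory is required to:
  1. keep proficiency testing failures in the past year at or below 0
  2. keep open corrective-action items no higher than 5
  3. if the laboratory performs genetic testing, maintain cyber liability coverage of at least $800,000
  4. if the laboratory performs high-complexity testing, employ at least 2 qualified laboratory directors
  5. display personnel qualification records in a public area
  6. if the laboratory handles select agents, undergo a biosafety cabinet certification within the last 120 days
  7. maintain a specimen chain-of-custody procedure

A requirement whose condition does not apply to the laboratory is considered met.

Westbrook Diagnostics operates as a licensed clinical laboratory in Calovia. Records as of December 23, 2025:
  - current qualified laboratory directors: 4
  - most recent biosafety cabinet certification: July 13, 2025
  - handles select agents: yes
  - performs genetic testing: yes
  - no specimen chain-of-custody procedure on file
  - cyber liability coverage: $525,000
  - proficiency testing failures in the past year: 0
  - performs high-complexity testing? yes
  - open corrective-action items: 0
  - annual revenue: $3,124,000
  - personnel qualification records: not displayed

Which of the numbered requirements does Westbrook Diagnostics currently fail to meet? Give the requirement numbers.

1. proficiency testing failures in the past year 0 ≤ 0 → met
2. open corrective-action items 0 ≤ 5 → met
3. condition 'performs genetic testing' holds; cyber liability coverage $525,000 < $800,000 → not met
4. condition 'performs high-complexity testing' holds; qualified laboratory directors 4 ≥ 2 → met
5. personnel qualification records absent → not met
6. condition 'handles select agents' holds; biosafety cabinet certification 163 days ago vs limit 120 → not met
7. specimen chain-of-custody procedure absent → not met
Not met: 3, 5, 6, 7

3, 5, 6, 7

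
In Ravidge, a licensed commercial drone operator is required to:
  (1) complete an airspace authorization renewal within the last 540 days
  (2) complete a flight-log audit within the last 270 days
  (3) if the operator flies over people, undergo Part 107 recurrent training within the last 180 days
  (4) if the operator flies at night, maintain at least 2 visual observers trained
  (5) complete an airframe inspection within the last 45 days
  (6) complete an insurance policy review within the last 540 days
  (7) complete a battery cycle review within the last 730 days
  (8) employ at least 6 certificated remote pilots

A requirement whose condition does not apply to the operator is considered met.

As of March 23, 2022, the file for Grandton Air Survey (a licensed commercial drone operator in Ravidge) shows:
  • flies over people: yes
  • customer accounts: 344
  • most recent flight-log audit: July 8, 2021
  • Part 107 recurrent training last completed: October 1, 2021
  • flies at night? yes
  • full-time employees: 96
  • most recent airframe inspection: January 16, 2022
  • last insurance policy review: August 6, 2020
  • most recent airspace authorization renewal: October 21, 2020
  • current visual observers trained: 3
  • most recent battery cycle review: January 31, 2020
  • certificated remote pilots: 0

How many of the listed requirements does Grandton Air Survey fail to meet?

4

1. airspace authorization renewal 518 days ago vs limit 540 → met
2. flight-log audit 258 days ago vs limit 270 → met
3. condition 'flies over people' holds; Part 107 recurrent training 173 days ago vs limit 180 → met
4. condition 'flies at night' holds; visual observers trained 3 ≥ 2 → met
5. airframe inspection 66 days ago vs limit 45 → not met
6. insurance policy review 594 days ago vs limit 540 → not met
7. battery cycle review 782 days ago vs limit 730 → not met
8. certificated remote pilots 0 < 6 → not met
Not met: 4 of 8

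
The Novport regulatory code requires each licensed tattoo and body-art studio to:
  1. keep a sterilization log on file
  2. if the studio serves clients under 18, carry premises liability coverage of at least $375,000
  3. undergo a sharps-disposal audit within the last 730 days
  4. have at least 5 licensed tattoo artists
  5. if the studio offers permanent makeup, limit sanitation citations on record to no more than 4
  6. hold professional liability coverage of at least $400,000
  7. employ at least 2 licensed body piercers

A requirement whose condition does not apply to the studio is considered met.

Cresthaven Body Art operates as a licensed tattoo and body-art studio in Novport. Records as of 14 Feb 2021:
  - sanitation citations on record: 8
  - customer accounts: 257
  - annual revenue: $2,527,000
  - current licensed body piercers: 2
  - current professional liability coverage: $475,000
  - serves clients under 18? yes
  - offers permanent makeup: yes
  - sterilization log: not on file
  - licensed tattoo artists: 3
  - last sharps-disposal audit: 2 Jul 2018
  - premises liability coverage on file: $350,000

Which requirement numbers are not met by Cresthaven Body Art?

1. sterilization log absent → not met
2. condition 'serves clients under 18' holds; premises liability coverage $350,000 < $375,000 → not met
3. sharps-disposal audit 958 days ago vs limit 730 → not met
4. licensed tattoo artists 3 < 5 → not met
5. condition 'offers permanent makeup' holds; sanitation citations on record 8 > 4 → not met
6. professional liability coverage $475,000 ≥ $400,000 → met
7. licensed body piercers 2 ≥ 2 → met
Not met: 1, 2, 3, 4, 5

1, 2, 3, 4, 5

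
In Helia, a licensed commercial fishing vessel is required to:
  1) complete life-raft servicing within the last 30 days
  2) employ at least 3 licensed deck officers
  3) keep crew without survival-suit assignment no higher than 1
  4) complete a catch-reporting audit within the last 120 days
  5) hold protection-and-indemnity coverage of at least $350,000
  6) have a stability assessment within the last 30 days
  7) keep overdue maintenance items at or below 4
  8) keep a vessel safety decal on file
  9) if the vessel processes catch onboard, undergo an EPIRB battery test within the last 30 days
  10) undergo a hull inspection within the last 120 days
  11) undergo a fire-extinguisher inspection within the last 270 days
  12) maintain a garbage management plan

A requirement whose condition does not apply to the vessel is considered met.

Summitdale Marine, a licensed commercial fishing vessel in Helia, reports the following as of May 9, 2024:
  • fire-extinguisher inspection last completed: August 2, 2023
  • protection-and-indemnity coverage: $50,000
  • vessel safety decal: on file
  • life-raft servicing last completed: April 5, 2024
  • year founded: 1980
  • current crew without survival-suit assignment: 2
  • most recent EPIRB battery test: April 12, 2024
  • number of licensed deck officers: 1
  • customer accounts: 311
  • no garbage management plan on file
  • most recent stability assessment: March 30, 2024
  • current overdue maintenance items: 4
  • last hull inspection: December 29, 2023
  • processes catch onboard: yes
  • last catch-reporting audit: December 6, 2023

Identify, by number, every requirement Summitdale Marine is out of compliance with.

1. life-raft servicing 34 days ago vs limit 30 → not met
2. licensed deck officers 1 < 3 → not met
3. crew without survival-suit assignment 2 > 1 → not met
4. catch-reporting audit 155 days ago vs limit 120 → not met
5. protection-and-indemnity coverage $50,000 < $350,000 → not met
6. stability assessment 40 days ago vs limit 30 → not met
7. overdue maintenance items 4 ≤ 4 → met
8. vessel safety decal present → met
9. condition 'processes catch onboard' holds; EPIRB battery test 27 days ago vs limit 30 → met
10. hull inspection 132 days ago vs limit 120 → not met
11. fire-extinguisher inspection 281 days ago vs limit 270 → not met
12. garbage management plan absent → not met
Not met: 1, 2, 3, 4, 5, 6, 10, 11, 12

1, 2, 3, 4, 5, 6, 10, 11, 12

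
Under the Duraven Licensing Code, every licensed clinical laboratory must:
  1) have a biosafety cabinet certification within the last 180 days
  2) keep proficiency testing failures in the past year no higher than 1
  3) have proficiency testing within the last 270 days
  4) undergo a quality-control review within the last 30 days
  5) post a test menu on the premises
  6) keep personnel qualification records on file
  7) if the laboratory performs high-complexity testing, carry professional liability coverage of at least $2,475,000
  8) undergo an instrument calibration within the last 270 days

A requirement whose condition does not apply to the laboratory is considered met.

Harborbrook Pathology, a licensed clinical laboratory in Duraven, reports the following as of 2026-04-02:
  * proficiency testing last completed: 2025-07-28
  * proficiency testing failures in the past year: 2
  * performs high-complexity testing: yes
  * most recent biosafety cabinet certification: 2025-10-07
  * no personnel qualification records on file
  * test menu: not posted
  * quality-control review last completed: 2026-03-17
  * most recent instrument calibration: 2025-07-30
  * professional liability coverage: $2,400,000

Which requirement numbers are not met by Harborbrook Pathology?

1. biosafety cabinet certification 177 days ago vs limit 180 → met
2. proficiency testing failures in the past year 2 > 1 → not met
3. proficiency testing 248 days ago vs limit 270 → met
4. quality-control review 16 days ago vs limit 30 → met
5. test menu absent → not met
6. personnel qualification records absent → not met
7. condition 'performs high-complexity testing' holds; professional liability coverage $2,400,000 < $2,475,000 → not met
8. instrument calibration 246 days ago vs limit 270 → met
Not met: 2, 5, 6, 7

2, 5, 6, 7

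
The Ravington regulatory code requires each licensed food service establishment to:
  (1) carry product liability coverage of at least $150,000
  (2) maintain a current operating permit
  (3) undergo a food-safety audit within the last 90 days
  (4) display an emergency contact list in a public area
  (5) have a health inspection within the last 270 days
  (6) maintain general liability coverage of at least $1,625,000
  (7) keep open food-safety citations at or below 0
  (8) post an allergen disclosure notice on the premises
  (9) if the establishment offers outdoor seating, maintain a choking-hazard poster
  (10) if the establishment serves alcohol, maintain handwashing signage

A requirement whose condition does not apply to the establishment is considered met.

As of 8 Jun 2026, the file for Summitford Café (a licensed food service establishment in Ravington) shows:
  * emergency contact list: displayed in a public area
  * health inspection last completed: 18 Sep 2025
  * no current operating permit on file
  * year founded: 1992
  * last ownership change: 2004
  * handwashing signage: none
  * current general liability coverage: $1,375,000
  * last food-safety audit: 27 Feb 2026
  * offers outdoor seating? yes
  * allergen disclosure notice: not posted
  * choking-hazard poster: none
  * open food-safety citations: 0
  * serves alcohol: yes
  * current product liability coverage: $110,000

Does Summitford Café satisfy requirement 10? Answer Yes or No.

No

10. condition 'serves alcohol' holds; handwashing signage absent → not met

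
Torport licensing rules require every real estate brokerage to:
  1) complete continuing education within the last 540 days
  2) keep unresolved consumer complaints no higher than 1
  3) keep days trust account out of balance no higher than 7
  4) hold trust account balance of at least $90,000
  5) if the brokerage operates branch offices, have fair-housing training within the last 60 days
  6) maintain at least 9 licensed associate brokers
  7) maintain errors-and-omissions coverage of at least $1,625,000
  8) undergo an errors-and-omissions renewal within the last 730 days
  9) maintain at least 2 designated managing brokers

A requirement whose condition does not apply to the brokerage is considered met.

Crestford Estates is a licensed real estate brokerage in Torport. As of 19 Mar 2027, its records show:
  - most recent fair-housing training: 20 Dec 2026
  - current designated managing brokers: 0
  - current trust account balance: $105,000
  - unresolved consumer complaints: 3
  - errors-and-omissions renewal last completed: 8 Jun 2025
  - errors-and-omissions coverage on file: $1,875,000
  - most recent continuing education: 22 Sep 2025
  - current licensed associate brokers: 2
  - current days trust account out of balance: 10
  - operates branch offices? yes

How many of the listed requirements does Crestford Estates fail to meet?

6

1. continuing education 543 days ago vs limit 540 → not met
2. unresolved consumer complaints 3 > 1 → not met
3. days trust account out of balance 10 > 7 → not met
4. trust account balance $105,000 ≥ $90,000 → met
5. condition 'operates branch offices' holds; fair-housing training 89 days ago vs limit 60 → not met
6. licensed associate brokers 2 < 9 → not met
7. errors-and-omissions coverage $1,875,000 ≥ $1,625,000 → met
8. errors-and-omissions renewal 649 days ago vs limit 730 → met
9. designated managing brokers 0 < 2 → not met
Not met: 6 of 9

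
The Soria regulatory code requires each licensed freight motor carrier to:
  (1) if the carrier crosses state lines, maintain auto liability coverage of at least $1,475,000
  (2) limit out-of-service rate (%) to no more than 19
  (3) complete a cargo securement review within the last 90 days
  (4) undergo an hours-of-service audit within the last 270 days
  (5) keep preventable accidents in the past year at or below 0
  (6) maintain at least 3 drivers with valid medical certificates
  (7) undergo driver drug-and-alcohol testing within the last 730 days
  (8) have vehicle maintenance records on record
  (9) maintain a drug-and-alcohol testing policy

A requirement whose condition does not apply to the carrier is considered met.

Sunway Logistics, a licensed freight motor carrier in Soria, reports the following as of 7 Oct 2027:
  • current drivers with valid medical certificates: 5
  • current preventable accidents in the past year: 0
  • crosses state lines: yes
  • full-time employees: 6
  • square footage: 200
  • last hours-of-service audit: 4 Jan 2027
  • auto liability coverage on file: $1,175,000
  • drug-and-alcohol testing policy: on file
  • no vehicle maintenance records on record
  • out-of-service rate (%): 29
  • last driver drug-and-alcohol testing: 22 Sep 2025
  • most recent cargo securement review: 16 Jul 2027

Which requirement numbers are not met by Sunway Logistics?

1, 2, 4, 7, 8

1. condition 'crosses state lines' holds; auto liability coverage $1,175,000 < $1,475,000 → not met
2. out-of-service rate (%) 29 > 19 → not met
3. cargo securement review 83 days ago vs limit 90 → met
4. hours-of-service audit 276 days ago vs limit 270 → not met
5. preventable accidents in the past year 0 ≤ 0 → met
6. drivers with valid medical certificates 5 ≥ 3 → met
7. driver drug-and-alcohol testing 745 days ago vs limit 730 → not met
8. vehicle maintenance records absent → not met
9. drug-and-alcohol testing policy present → met
Not met: 1, 2, 4, 7, 8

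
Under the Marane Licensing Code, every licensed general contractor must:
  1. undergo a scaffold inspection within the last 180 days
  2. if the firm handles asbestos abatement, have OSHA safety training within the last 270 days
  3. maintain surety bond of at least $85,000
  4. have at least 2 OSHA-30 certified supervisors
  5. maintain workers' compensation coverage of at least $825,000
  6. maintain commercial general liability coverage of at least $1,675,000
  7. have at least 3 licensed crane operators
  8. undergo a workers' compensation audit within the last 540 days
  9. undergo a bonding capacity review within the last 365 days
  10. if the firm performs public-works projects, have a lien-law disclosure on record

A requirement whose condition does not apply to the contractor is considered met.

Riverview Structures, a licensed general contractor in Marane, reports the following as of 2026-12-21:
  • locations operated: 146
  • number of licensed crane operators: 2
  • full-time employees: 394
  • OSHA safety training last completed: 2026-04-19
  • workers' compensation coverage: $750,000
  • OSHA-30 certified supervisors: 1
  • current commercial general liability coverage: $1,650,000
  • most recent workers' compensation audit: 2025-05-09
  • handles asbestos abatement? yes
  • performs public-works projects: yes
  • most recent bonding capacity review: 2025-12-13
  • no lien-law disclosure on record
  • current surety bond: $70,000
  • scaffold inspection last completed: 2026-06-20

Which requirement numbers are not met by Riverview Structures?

1. scaffold inspection 184 days ago vs limit 180 → not met
2. condition 'handles asbestos abatement' holds; OSHA safety training 246 days ago vs limit 270 → met
3. surety bond $70,000 < $85,000 → not met
4. OSHA-30 certified supervisors 1 < 2 → not met
5. workers' compensation coverage $750,000 < $825,000 → not met
6. commercial general liability coverage $1,650,000 < $1,675,000 → not met
7. licensed crane operators 2 < 3 → not met
8. workers' compensation audit 591 days ago vs limit 540 → not met
9. bonding capacity review 373 days ago vs limit 365 → not met
10. condition 'performs public-works projects' holds; lien-law disclosure absent → not met
Not met: 1, 3, 4, 5, 6, 7, 8, 9, 10

1, 3, 4, 5, 6, 7, 8, 9, 10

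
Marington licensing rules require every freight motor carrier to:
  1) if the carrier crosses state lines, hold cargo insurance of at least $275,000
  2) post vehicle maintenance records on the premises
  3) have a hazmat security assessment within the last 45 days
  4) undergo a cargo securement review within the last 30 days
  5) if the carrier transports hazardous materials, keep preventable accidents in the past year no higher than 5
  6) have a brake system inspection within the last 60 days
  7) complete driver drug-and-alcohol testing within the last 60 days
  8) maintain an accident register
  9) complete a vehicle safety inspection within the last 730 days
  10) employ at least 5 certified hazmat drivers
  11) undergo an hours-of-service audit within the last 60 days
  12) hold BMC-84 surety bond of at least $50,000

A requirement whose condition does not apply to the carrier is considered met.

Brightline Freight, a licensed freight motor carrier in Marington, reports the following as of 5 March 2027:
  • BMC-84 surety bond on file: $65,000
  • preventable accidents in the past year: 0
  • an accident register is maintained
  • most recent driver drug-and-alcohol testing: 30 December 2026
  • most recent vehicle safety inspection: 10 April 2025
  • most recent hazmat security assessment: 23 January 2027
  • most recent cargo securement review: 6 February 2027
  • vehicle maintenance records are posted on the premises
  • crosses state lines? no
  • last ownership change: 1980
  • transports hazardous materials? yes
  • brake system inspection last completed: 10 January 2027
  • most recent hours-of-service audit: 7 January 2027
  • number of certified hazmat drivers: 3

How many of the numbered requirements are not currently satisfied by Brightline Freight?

2

1. condition 'crosses state lines' does not hold → requirement n/a → met
2. vehicle maintenance records present → met
3. hazmat security assessment 41 days ago vs limit 45 → met
4. cargo securement review 27 days ago vs limit 30 → met
5. condition 'transports hazardous materials' holds; preventable accidents in the past year 0 ≤ 5 → met
6. brake system inspection 54 days ago vs limit 60 → met
7. driver drug-and-alcohol testing 65 days ago vs limit 60 → not met
8. accident register present → met
9. vehicle safety inspection 694 days ago vs limit 730 → met
10. certified hazmat drivers 3 < 5 → not met
11. hours-of-service audit 57 days ago vs limit 60 → met
12. BMC-84 surety bond $65,000 ≥ $50,000 → met
Not met: 2 of 12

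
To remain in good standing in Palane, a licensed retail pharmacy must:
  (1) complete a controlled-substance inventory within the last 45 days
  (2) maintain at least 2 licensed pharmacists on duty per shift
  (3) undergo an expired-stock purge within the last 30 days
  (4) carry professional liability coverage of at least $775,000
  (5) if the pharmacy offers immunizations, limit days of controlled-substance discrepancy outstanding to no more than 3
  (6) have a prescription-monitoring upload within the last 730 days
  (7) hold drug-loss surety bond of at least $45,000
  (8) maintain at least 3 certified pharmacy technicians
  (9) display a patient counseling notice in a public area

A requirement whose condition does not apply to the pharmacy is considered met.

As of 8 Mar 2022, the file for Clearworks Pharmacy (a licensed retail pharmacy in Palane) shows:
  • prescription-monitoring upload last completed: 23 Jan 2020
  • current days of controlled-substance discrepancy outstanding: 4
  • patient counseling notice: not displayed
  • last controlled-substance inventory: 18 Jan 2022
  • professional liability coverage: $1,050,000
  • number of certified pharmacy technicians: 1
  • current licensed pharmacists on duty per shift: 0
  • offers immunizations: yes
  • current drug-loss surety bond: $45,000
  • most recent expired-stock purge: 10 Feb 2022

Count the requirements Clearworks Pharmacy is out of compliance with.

6

1. controlled-substance inventory 49 days ago vs limit 45 → not met
2. licensed pharmacists on duty per shift 0 < 2 → not met
3. expired-stock purge 26 days ago vs limit 30 → met
4. professional liability coverage $1,050,000 ≥ $775,000 → met
5. condition 'offers immunizations' holds; days of controlled-substance discrepancy outstanding 4 > 3 → not met
6. prescription-monitoring upload 775 days ago vs limit 730 → not met
7. drug-loss surety bond $45,000 ≥ $45,000 → met
8. certified pharmacy technicians 1 < 3 → not met
9. patient counseling notice absent → not met
Not met: 6 of 9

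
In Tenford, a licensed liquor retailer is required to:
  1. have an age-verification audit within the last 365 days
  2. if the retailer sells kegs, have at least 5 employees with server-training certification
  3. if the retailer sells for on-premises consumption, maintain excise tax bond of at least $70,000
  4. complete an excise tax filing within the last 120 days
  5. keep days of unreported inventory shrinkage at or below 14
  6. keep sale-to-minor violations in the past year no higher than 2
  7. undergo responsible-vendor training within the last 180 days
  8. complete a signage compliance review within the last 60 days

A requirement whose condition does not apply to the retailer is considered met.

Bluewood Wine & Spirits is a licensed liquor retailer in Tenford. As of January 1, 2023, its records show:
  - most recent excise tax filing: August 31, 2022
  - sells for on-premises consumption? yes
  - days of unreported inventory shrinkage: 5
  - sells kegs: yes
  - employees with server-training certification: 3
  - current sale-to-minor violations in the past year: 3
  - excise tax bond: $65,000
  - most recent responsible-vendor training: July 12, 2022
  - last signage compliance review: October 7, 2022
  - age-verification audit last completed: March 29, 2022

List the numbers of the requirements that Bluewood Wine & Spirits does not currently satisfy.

2, 3, 4, 6, 8

1. age-verification audit 278 days ago vs limit 365 → met
2. condition 'sells kegs' holds; employees with server-training certification 3 < 5 → not met
3. condition 'sells for on-premises consumption' holds; excise tax bond $65,000 < $70,000 → not met
4. excise tax filing 123 days ago vs limit 120 → not met
5. days of unreported inventory shrinkage 5 ≤ 14 → met
6. sale-to-minor violations in the past year 3 > 2 → not met
7. responsible-vendor training 173 days ago vs limit 180 → met
8. signage compliance review 86 days ago vs limit 60 → not met
Not met: 2, 3, 4, 6, 8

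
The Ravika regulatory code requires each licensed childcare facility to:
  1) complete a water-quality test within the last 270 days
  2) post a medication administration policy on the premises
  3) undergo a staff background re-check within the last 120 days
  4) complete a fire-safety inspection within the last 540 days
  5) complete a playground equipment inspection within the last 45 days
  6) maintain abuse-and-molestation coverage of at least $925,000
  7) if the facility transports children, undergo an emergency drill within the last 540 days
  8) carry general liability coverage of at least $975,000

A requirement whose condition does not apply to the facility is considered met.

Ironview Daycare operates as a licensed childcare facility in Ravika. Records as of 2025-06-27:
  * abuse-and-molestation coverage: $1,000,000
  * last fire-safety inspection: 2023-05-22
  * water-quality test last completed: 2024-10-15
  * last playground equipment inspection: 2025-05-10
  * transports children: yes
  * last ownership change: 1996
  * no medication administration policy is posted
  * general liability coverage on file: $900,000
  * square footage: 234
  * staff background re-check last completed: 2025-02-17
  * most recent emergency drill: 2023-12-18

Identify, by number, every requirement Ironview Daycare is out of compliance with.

1. water-quality test 255 days ago vs limit 270 → met
2. medication administration policy absent → not met
3. staff background re-check 130 days ago vs limit 120 → not met
4. fire-safety inspection 767 days ago vs limit 540 → not met
5. playground equipment inspection 48 days ago vs limit 45 → not met
6. abuse-and-molestation coverage $1,000,000 ≥ $925,000 → met
7. condition 'transports children' holds; emergency drill 557 days ago vs limit 540 → not met
8. general liability coverage $900,000 < $975,000 → not met
Not met: 2, 3, 4, 5, 7, 8

2, 3, 4, 5, 7, 8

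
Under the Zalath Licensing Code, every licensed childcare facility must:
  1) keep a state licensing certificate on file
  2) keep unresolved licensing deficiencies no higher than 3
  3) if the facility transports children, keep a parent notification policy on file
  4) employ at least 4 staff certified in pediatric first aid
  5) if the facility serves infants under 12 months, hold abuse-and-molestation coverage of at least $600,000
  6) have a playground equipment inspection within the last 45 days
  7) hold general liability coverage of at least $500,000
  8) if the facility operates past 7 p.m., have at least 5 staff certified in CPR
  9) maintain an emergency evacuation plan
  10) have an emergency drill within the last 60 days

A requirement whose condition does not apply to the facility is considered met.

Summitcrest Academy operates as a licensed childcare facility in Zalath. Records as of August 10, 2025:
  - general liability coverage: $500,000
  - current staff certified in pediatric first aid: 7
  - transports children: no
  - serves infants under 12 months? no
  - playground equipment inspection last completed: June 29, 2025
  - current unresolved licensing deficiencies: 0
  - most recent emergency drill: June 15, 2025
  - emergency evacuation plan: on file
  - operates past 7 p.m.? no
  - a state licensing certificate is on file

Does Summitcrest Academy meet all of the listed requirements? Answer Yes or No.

Yes

1. state licensing certificate present → met
2. unresolved licensing deficiencies 0 ≤ 3 → met
3. condition 'transports children' does not hold → requirement n/a → met
4. staff certified in pediatric first aid 7 ≥ 4 → met
5. condition 'serves infants under 12 months' does not hold → requirement n/a → met
6. playground equipment inspection 42 days ago vs limit 45 → met
7. general liability coverage $500,000 ≥ $500,000 → met
8. condition 'operates past 7 p.m.' does not hold → requirement n/a → met
9. emergency evacuation plan present → met
10. emergency drill 56 days ago vs limit 60 → met
All met.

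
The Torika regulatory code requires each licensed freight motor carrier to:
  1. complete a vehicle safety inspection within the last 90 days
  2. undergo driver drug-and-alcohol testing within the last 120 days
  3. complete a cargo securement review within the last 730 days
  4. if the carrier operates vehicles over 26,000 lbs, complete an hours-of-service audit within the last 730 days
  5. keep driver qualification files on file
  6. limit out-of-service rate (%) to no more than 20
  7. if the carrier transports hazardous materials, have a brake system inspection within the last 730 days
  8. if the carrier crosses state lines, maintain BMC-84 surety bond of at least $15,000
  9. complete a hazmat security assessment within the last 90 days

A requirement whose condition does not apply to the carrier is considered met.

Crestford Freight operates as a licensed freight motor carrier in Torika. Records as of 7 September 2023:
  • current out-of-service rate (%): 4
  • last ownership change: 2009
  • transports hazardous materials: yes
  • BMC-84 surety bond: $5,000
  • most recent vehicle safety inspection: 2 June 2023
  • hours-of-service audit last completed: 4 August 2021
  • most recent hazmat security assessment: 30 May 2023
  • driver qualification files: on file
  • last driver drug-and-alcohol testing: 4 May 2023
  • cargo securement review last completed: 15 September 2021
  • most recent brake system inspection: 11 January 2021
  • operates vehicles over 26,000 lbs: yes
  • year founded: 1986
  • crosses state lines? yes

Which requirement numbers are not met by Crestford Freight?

1, 2, 4, 7, 8, 9

1. vehicle safety inspection 97 days ago vs limit 90 → not met
2. driver drug-and-alcohol testing 126 days ago vs limit 120 → not met
3. cargo securement review 722 days ago vs limit 730 → met
4. condition 'operates vehicles over 26,000 lbs' holds; hours-of-service audit 764 days ago vs limit 730 → not met
5. driver qualification files present → met
6. out-of-service rate (%) 4 ≤ 20 → met
7. condition 'transports hazardous materials' holds; brake system inspection 969 days ago vs limit 730 → not met
8. condition 'crosses state lines' holds; BMC-84 surety bond $5,000 < $15,000 → not met
9. hazmat security assessment 100 days ago vs limit 90 → not met
Not met: 1, 2, 4, 7, 8, 9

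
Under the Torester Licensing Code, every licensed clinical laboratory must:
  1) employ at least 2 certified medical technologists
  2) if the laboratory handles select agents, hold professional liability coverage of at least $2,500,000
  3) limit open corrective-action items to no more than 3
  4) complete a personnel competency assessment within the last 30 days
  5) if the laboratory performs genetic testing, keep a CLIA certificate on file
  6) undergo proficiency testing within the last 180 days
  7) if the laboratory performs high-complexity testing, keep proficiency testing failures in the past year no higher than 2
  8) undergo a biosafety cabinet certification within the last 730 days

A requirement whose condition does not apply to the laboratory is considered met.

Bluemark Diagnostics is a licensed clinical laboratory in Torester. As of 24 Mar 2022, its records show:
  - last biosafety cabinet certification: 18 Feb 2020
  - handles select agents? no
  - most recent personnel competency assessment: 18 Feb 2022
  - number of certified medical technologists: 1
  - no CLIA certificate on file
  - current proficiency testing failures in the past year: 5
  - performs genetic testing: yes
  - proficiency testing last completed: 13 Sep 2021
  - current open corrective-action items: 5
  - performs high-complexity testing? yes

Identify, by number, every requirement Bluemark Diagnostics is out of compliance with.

1, 3, 4, 5, 6, 7, 8

1. certified medical technologists 1 < 2 → not met
2. condition 'handles select agents' does not hold → requirement n/a → met
3. open corrective-action items 5 > 3 → not met
4. personnel competency assessment 34 days ago vs limit 30 → not met
5. condition 'performs genetic testing' holds; CLIA certificate absent → not met
6. proficiency testing 192 days ago vs limit 180 → not met
7. condition 'performs high-complexity testing' holds; proficiency testing failures in the past year 5 > 2 → not met
8. biosafety cabinet certification 765 days ago vs limit 730 → not met
Not met: 1, 3, 4, 5, 6, 7, 8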